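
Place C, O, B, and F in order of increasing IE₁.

B < C < O < F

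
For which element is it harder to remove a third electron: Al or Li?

After 2 electrons have been removed, what remains? Al²⁺ still has 1 valence electron; Li²⁺ is already 1 electron into the core.
Core electrons are held far more tightly than valence electrons, so Li tops the IE_3 order.
Approximate IE_3 values (kJ/mol): Al 2745, Li 11815.
So the third ionization energies run Al < Li.

Li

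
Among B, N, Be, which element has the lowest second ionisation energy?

Be

Consider each +1 ion: B⁺ still has 2 valence electrons; N⁺ still has 4 valence electrons; Be⁺ still has 1 valence electron.
All are still removing valence electrons, so compare the +1 ions as you would atoms: IE_2 generally rises across a period (higher Z_eff) and falls down a group (larger shell), subject to the usual subshell exceptions.
Valence configurations: B⁺ [He]2s², N⁺ [He]2s²2p², Be⁺ [He]2s¹.
Tabulated IE_2 (kJ/mol): B 2427, N 2856, Be 1757.
Overall IE_2 order: Be < B < N.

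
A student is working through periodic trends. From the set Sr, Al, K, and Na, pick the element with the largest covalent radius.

K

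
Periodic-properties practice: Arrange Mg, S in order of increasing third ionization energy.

S, Mg

Consider each +2 ion: Mg²⁺ is the bare [Ne] core; S²⁺ still has 4 valence electrons.
Pulling an electron out of a noble-gas core costs far more than removing a remaining valence electron, so Mg sits at the high end of IE_3.
Approximate IE_3 values (kJ/mol): Mg 7733, S 3357.
Hence IE_3: S < Mg.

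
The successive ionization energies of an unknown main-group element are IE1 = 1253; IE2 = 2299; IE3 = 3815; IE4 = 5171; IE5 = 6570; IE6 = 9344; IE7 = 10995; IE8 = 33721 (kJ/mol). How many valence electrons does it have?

7

Look for the largest jump between consecutive ionization energies: IE8/IE7 ≈ 3.1, far larger than any earlier ratio.
That jump marks the point where a core electron is being removed. So the atom has 7 valence electrons.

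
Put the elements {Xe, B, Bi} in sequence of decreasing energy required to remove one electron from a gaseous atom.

Xe > B > Bi

B is in period 2, group 13; Xe is in period 5, group 18; Bi is in period 6, group 15.
Removing the outermost electron gets harder across a period and easier down a group.
These span different periods and groups, so the two trends combine.
B > Bi: period and group pull opposite ways; the down-group shift dominates (801 vs 703 kJ/mol).
Xe > B: period and group pull opposite ways; the across-period shift dominates (1170 vs 801 kJ/mol).
Approximate values (kJ/mol): B 801, Xe 1170, Bi 703.
So from highest to lowest: Xe > B > Bi.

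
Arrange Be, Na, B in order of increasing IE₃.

B < Na < Be

Consider each +2 ion: Be²⁺ is the bare [He] core; Na²⁺ is already 1 electron into the core; B²⁺ still has 1 valence electron.
Breaking into a closed-shell core is much more expensive than removing a leftover valence electron — Na and Be have the largest IE_3 here.
The numbers (kJ/mol): Be 14849, Na 6910, B 3660.
So the third ionization energies run B < Na < Be.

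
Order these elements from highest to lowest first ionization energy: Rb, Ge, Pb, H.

H > Ge > Pb > Rb

H is in period 1, group 1; Ge is in period 4, group 14; Rb is in period 5, group 1; Pb is in period 6, group 14.
First ionization energy rises across a period (greater Z_eff holds electrons more tightly) and falls down a group (valence electrons are farther from the nucleus).
Here both period and group differ, so the two effects have to be weighed against each other.
Pb > Rb: the two effects oppose for this pair; the across-period effect wins (716 vs 403 kJ/mol).
Ge > Pb: Ge sits above Pb in group 14, so the down-group effect alone puts Ge higher.
H > Ge: period and group pull opposite ways; the down-group shift dominates (1312 vs 762 kJ/mol).
For reference (kJ/mol): H 1312, Ge 762, Rb 403, Pb 716.
So from highest to lowest: H > Ge > Pb > Rb.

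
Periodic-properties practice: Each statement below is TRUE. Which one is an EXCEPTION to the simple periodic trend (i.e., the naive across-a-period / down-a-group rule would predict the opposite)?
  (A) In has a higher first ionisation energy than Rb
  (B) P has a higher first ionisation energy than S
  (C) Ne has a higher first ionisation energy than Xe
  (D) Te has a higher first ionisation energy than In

The general trend: first ionisation energy increases across a period and decreases down a group.
(A) In (period 5, group 13) vs Rb (period 5, group 1): the stated order agrees with the simple trend.
(B) P (period 3, group 15) vs S (period 3, group 16): the stated order contradicts the simple trend.
(C) Ne (period 2, group 18) vs Xe (period 5, group 18): the stated order agrees with the simple trend.
(D) Te (period 5, group 16) vs In (period 5, group 13): the stated order agrees with the simple trend.
The exception is (B): S (3p⁴) ionizes more easily than half-filled P (3p³) because the paired 3p electron in S is pushed out by e⁻–e⁻ repulsion.

(B)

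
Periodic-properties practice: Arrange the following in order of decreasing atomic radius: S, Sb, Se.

Sb, Se, S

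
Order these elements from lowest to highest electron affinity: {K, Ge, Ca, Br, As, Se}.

K is in period 4, group 1; Ca is in period 4, group 2; Ge is in period 4, group 14; As is in period 4, group 15; Se is in period 4, group 16; Br is in period 4, group 17.
Adding an electron releases more energy for atoms nearer the top right (short of the noble gases).
All lie in period 4; the across-period trend (electron affinity increases left to right) applies, with the exception below.
Note the exception: K has a higher electron affinity than Ca, contrary to the simple trend — adding an electron to Ca (ns²) has to open a new, higher-energy np subshell, which is unfavourable.
Note the exception: Ge has a higher electron affinity than As, contrary to the simple trend — adding an electron to As's half-filled 4p³ is unfavourable, so Ge (4p²) has the more exothermic EA.
For reference (kJ/mol): K 48, Ca 2, Ge 119, As 78, Se 195, Br 325.
So from lowest to highest: Ca < K < As < Ge < Se < Br.

Ca < K < As < Ge < Se < Br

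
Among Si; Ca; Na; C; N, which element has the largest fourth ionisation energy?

Na

IE_4 is the cost of taking one more electron from the +3 cation: Si³⁺ still has 1 valence electron; Ca³⁺ is already 1 electron into the core; Na³⁺ is already 2 electrons into the core; C³⁺ still has 1 valence electron; N³⁺ still has 2 valence electrons.
Usually core removal costs more than valence removal, but here the competition is close: a tightly held n=2 valence electron can cost more to remove than an n=3 core electron, so the actual values have to decide it.
Valence configurations: Si³⁺ [Ne]3s¹, C³⁺ [He]2s¹, N³⁺ [He]2s².
Approximate IE_4 values (kJ/mol): Si 4356, Ca 6491, Na 9543, C 6223, N 7475.
Overall IE_4 order: Si < C < Ca < N < Na.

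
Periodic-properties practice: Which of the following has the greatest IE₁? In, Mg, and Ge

Mg is in period 3, group 2; Ge is in period 4, group 14; In is in period 5, group 13.
First ionization energy rises across a period (greater Z_eff holds electrons more tightly) and falls down a group (valence electrons are farther from the nucleus).
Here both period and group differ, so the two effects have to be weighed against each other.
Mg > In: period and group pull opposite ways; the down-group shift dominates (738 vs 558 kJ/mol).
Ge > Mg: the two effects oppose for this pair; the across-period effect wins (762 vs 738 kJ/mol).
Tabulated first ionization energy (kJ/mol): Mg 738, Ge 762, In 558.
The greatest IE₁ among these belongs to Ge.

Ge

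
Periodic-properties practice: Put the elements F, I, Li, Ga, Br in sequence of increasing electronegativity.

Li < Ga < I < Br < F

Li is in period 2, group 1; F is in period 2, group 17; Ga is in period 4, group 13; Br is in period 4, group 17; I is in period 5, group 17.
Smaller atoms with higher effective nuclear charge are more electronegative.
Neither a single period nor a single group — weigh both effects.
Ga > Li: period and group pull opposite ways; the across-period shift dominates (1.81 vs 0.98).
I > Ga: the two effects oppose for this pair; the across-period effect wins (2.66 vs 1.81).
Br > I: they share group 17; the group trend gives Br the larger value.
F > Br: they share group 17; the group trend gives F the larger value.
Tabulated electronegativity (Pauling): Li 0.98, F 3.98, Ga 1.81, Br 2.96, I 2.66.
So from lowest to highest: Li < Ga < I < Br < F.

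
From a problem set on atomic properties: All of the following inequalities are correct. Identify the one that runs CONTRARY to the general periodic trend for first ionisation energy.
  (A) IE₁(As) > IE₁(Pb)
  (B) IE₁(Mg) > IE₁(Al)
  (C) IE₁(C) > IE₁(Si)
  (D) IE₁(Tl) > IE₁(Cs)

(B)

The general trend: first ionisation energy increases across a period and decreases down a group.
(A) As (period 4, group 15) vs Pb (period 6, group 14): the stated order agrees with the simple trend.
(B) Mg (period 3, group 2) vs Al (period 3, group 13): the stated order contradicts the simple trend.
(C) C (period 2, group 14) vs Si (period 3, group 14): the stated order agrees with the simple trend.
(D) Tl (period 6, group 13) vs Cs (period 6, group 1): the stated order agrees with the simple trend.
The exception is (B): Al's single 3p electron is easier to remove than one from Mg's filled 3s².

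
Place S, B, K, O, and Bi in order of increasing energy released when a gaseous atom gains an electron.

B < K < Bi < O < S

B is in period 2, group 13; O is in period 2, group 16; S is in period 3, group 16; K is in period 4, group 1; Bi is in period 6, group 15.
Electron affinity generally becomes more exothermic across a period toward the halogens and less exothermic down a group.
Here both period and group differ, so the two effects have to be weighed against each other.
K > B: this pair runs against the simple trend — see the exception note.
Bi > K: period and group pull opposite ways; the across-period shift dominates (91 vs 48 kJ/mol).
O > Bi: both effects reinforce here, so O is clearly the higher of the two.
S > O: this pair runs against the simple trend — see the exception note.
Note the exception: K has a higher electron affinity than B, contrary to the simple trend — B's ns²np¹ configuration gives only a small electron affinity — the sparsely filled np subshell binds an added electron weakly.
Note the exception: S has a higher electron affinity than O, contrary to the simple trend — the compact 2p subshell of O repels the added electron more than S's larger 3p does.
For reference (kJ/mol): B 27, O 141, S 200, K 48, Bi 91.
So from lowest to highest: B < K < Bi < O < S.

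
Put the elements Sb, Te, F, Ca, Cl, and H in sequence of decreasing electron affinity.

Cl, F, Te, Sb, H, Ca

EA tends to increase across a period and decrease down a group, though the pattern is less regular than for IE or radius.
Here both period and group differ, so the two effects have to be weighed against each other.
H > Ca: the two effects oppose for this pair; the down-group effect wins (73 vs 2 kJ/mol).
Sb > H: the two effects oppose for this pair; the across-period effect wins (103 vs 73 kJ/mol).
Te > Sb: both are in period 5; the period trend gives Te the larger value.
F > Te: both effects reinforce here, so F is clearly the higher of the two.
Cl > F: this pair runs against the simple trend — see the exception note.
Note the exception: Cl has a higher electron affinity than F, contrary to the simple trend — F's small 2p subshell makes the incoming electron feel strong e⁻–e⁻ repulsion, so Cl actually releases more energy on gaining an electron.
Tabulated electron affinity (kJ/mol): H 73, F 328, Cl 349, Ca 2, Sb 103, Te 190.
So from highest to lowest: Cl > F > Te > Sb > H > Ca.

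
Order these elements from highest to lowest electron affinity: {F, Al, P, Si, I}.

F, I, Si, P, Al

Atoms with high Z_eff and room in the valence shell (especially the halogens) have the most exothermic electron affinities.
These span different periods and groups, so the two trends combine.
P > Al: P lies to the right of Al in period 3, so the across-period effect alone puts P higher.
Si > P: this pair runs against the simple trend — see the exception note.
I > Si: the two effects oppose for this pair; the across-period effect wins (295 vs 134 kJ/mol).
F > I: F sits above I in group 17, so the down-group effect alone puts F higher.
Note the exception: Si has a higher electron affinity than P, contrary to the simple trend — adding an electron to P's half-filled 3p³ is unfavourable, so Si (3p²) has the more exothermic EA.
Approximate values (kJ/mol): F 328, Al 42, Si 134, P 72, I 295.
So from highest to lowest: F > I > Si > P > Al.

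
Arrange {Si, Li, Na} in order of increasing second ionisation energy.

After 1 electron has been removed, what remains? Si⁺ still has 3 valence electrons; Li⁺ is the bare [He] core; Na⁺ is the bare [Ne] core.
Breaking into a closed-shell core is much more expensive than removing a leftover valence electron — Na and Li have the largest IE_2 here.
Tabulated IE_2 (kJ/mol): Si 1577, Li 7298, Na 4562.
So the second ionization energies run Si < Na < Li.

Si < Na < Li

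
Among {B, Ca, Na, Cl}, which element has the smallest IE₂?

After 1 electron has been removed, what remains? B⁺ still has 2 valence electrons; Ca⁺ still has 1 valence electron; Na⁺ is the bare [Ne] core; Cl⁺ still has 6 valence electrons.
Core electrons are held far more tightly than valence electrons, so Na tops the IE_2 order.
Valence configurations: B⁺ [He]2s², Ca⁺ [Ar]4s¹, Cl⁺ [Ne]3s²3p⁴.
The numbers (kJ/mol): B 2427, Ca 1145, Na 4562, Cl 2298.
Overall IE_2 order: Ca < Cl < B < Na.

Ca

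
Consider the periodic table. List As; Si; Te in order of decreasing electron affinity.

Te, Si, As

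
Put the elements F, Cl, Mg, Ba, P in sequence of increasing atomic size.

F < Cl < P < Mg < Ba

F is in period 2, group 17; Mg is in period 3, group 2; P is in period 3, group 15; Cl is in period 3, group 17; Ba is in period 6, group 2.
Radius decreases left→right (rising Z_eff, same n) and increases top→bottom (higher n).
Neither a single period nor a single group — weigh both effects.
Cl > F: Cl sits below F in group 17, so the down-group effect alone puts Cl larger.
P > Cl: P lies to the left of Cl in period 3, so the across-period effect alone puts P larger.
Mg > P: Mg lies to the left of P in period 3, so the across-period effect alone puts Mg larger.
Ba > Mg: they share group 2; the group trend gives Ba the larger value.
Tabulated atomic radius (pm): F 64, Mg 139, P 111, Cl 99, Ba 196.
So from smallest to largest: F < Cl < P < Mg < Ba.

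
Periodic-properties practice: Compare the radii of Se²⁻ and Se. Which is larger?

Forming Se²⁻ adds 2 electrons to Se. More electron–electron repulsion in the same shell, with unchanged nuclear charge, lets the cloud expand.
An anion is larger than its parent atom: Se²⁻ > Se.

Se²⁻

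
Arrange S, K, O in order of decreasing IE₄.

O > K > S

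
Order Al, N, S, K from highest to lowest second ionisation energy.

K > N > S > Al

After 1 electron has been removed, what remains? Al⁺ still has 2 valence electrons; N⁺ still has 4 valence electrons; S⁺ still has 5 valence electrons; K⁺ is the bare [Ar] core.
Breaking into a closed-shell core is much more expensive than removing a leftover valence electron — K has the largest IE_2 here.
Valence configurations: Al⁺ [Ne]3s², N⁺ [He]2s²2p², S⁺ [Ne]3s²3p³.
The numbers (kJ/mol): Al 1817, N 2856, S 2252, K 3052.
Putting it together, IE_2: Al < S < N < K.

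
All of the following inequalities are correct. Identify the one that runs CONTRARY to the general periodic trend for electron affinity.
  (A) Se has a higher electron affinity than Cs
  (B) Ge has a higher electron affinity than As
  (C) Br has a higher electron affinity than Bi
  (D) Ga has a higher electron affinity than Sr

(B)

The general trend: electron affinity increases across a period and decreases down a group.
(A) Se (period 4, group 16) vs Cs (period 6, group 1): the stated order agrees with the simple trend.
(B) Ge (period 4, group 14) vs As (period 4, group 15): the stated order contradicts the simple trend.
(C) Br (period 4, group 17) vs Bi (period 6, group 15): the stated order agrees with the simple trend.
(D) Ga (period 4, group 13) vs Sr (period 5, group 2): the stated order agrees with the simple trend.
The exception is (B): adding an electron to As's half-filled 4p³ is unfavourable, so Ge (4p²) has the more exothermic EA.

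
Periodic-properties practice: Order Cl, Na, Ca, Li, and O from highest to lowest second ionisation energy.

Li, Na, O, Cl, Ca

After 1 electron has been removed, what remains? Cl⁺ still has 6 valence electrons; Na⁺ is the bare [Ne] core; Ca⁺ still has 1 valence electron; Li⁺ is the bare [He] core; O⁺ still has 5 valence electrons.
Breaking into a closed-shell core is much more expensive than removing a leftover valence electron — Na and Li have the largest IE_2 here.
Valence configurations: Cl⁺ [Ne]3s²3p⁴, Ca⁺ [Ar]4s¹, O⁺ [He]2s²2p³.
Tabulated IE_2 (kJ/mol): Cl 2298, Na 4562, Ca 1145, Li 7298, O 3388.
Overall IE_2 order: Ca < Cl < O < Na < Li.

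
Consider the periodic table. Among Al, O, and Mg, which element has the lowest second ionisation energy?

Mg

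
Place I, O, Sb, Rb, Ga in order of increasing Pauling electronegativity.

Rb < Ga < Sb < I < O

Smaller atoms with higher effective nuclear charge are more electronegative.
These span different periods and groups, so the two trends combine.
Ga > Rb: both effects reinforce here, so Ga is clearly the higher of the two.
Sb > Ga: period and group pull opposite ways; the across-period shift dominates (2.05 vs 1.81).
I > Sb: I lies to the right of Sb in period 5, so the across-period effect alone puts I higher.
O > I: the two effects oppose for this pair; the down-group effect wins (3.44 vs 2.66).
Tabulated electronegativity (Pauling): O 3.44, Ga 1.81, Rb 0.82, Sb 2.05, I 2.66.
So from lowest to highest: Rb < Ga < Sb < I < O.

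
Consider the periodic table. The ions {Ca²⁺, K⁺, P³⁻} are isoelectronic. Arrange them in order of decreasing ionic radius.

P³⁻ > K⁺ > Ca²⁺

All of these have 18 electrons, so size is governed by nuclear charge alone: the more protons, the stronger the pull on the same electron cloud, and the smaller the ion.
Nuclear charges: Ca²⁺ (Z=20), K⁺ (Z=19), P³⁻ (Z=15).
Largest to smallest: P³⁻ > K⁺ > Ca²⁺.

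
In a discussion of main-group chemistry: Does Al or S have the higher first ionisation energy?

Al is in period 3, group 13; S is in period 3, group 16.
IE₁ increases left→right with effective nuclear charge and decreases top→bottom as the valence shell moves farther out.
All lie in period 3, so first ionization energy increases left to right.
So S has the higher first ionisation energy (S > Al).

S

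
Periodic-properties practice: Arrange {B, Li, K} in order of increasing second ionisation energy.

IE_2 is the cost of taking one more electron from the +1 cation: B⁺ still has 2 valence electrons; Li⁺ is the bare [He] core; K⁺ is the bare [Ar] core.
Breaking into a closed-shell core is much more expensive than removing a leftover valence electron — K and Li have the largest IE_2 here.
Tabulated IE_2 (kJ/mol): B 2427, Li 7298, K 3052.
Overall IE_2 order: B < K < Li.

B < K < Li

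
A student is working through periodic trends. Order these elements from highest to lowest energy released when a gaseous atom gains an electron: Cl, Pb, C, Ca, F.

C is in period 2, group 14; F is in period 2, group 17; Cl is in period 3, group 17; Ca is in period 4, group 2; Pb is in period 6, group 14.
EA tends to increase across a period and decrease down a group, though the pattern is less regular than for IE or radius.
These span different periods and groups, so the two trends combine.
Pb > Ca: the two effects oppose for this pair; the across-period effect wins (35 vs 2 kJ/mol).
C > Pb: C sits above Pb in group 14, so the down-group effect alone puts C higher.
F > C: F lies to the right of C in period 2, so the across-period effect alone puts F higher.
Cl > F: this pair runs against the simple trend — see the exception note.
Note the exception: Cl has a higher electron affinity than F, contrary to the simple trend — F's small 2p subshell makes the incoming electron feel strong e⁻–e⁻ repulsion, so Cl actually releases more energy on gaining an electron.
For reference (kJ/mol): C 122, F 328, Cl 349, Ca 2, Pb 35.
So from highest to lowest: Cl > F > C > Pb > Ca.

Cl > F > C > Pb > Ca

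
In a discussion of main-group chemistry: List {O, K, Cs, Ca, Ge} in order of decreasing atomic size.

O is in period 2, group 16; K is in period 4, group 1; Ca is in period 4, group 2; Ge is in period 4, group 14; Cs is in period 6, group 1.
Across a period the added protons contract the valence shell; down a group each new principal shell makes the atom larger.
These span different periods and groups, so the two trends combine.
Ge > O: both effects reinforce here, so Ge is clearly the larger of the two.
Ca > Ge: both are in period 4; the period trend gives Ca the larger value.
K > Ca: K lies to the left of Ca in period 4, so the across-period effect alone puts K larger.
Cs > K: they share group 1; the group trend gives Cs the larger value.
Approximate values (pm): O 63, K 196, Ca 171, Ge 121, Cs 232.
So from largest to smallest: Cs > K > Ca > Ge > O.

Cs > K > Ca > Ge > O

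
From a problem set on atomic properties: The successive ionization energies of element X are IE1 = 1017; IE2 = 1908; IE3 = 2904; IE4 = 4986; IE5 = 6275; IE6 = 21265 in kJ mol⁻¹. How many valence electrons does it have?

5

Look for the largest jump between consecutive ionization energies: IE6/IE5 ≈ 3.4, far larger than any earlier ratio.
That jump marks the point where a core electron is being removed. So the atom has 5 valence electrons.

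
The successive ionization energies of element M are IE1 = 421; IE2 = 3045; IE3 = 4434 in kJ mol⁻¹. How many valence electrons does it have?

Look for the largest jump between consecutive ionization energies: IE2/IE1 ≈ 7.2, far larger than any earlier ratio.
That jump marks the point where a core electron is being removed. So the atom has 1 valence electron.

1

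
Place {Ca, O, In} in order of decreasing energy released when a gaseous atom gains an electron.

O is in period 2, group 16; Ca is in period 4, group 2; In is in period 5, group 13.
Adding an electron releases more energy for atoms nearer the top right (short of the noble gases).
Neither a single period nor a single group — weigh both effects.
In > Ca: the two effects oppose for this pair; the across-period effect wins (29 vs 2 kJ/mol).
O > In: relative to In, both the across-period and down-group shifts push O's electron affinity up.
Approximate values (kJ/mol): O 141, Ca 2, In 29.
So from highest to lowest: O > In > Ca.

O > In > Ca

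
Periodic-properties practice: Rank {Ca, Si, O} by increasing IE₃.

Si < Ca < O

Consider each +2 ion: Ca²⁺ is the bare [Ar] core; Si²⁺ still has 2 valence electrons; O²⁺ still has 4 valence electrons.
Usually core removal costs more than valence removal, but here the competition is close: a tightly held n=2 valence electron can cost more to remove than an n=3 core electron, so the actual values have to decide it.
Valence configurations: Si²⁺ [Ne]3s², O²⁺ [He]2s²2p².
Tabulated IE_3 (kJ/mol): Ca 4912, Si 3232, O 5300.
Hence IE_3: Si < Ca < O.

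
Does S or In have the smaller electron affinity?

S is in period 3, group 16; In is in period 5, group 13.
EA tends to increase across a period and decrease down a group, though the pattern is less regular than for IE or radius.
These span different periods and groups, so the two trends combine.
S > In: both effects reinforce here, so S is clearly the higher of the two.
For reference (kJ/mol): S 200, In 29.
So In has the smaller electron affinity (In < S).

In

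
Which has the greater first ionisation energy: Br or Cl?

Cl is in period 3, group 17; Br is in period 4, group 17.
Across a period the outer electron is held more tightly (higher IE₁); down a group it sits in a higher shell, more shielded, and comes off more easily.
All are in group 17, so first ionization energy increases up the group.
So Cl has the greater first ionisation energy (Cl > Br).

Cl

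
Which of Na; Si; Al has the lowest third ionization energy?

Al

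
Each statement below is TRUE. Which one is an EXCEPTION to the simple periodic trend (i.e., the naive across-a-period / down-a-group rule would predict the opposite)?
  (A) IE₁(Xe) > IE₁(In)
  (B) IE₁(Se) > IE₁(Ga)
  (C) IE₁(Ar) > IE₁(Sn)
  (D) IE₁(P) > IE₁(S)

The general trend: first ionisation energy increases across a period and decreases down a group.
(A) Xe (period 5, group 18) vs In (period 5, group 13): the stated order agrees with the simple trend.
(B) Se (period 4, group 16) vs Ga (period 4, group 13): the stated order agrees with the simple trend.
(C) Ar (period 3, group 18) vs Sn (period 5, group 14): the stated order agrees with the simple trend.
(D) P (period 3, group 15) vs S (period 3, group 16): the stated order contradicts the simple trend.
The exception is (D): S (3p⁴) ionizes more easily than half-filled P (3p³) because the paired 3p electron in S is pushed out by e⁻–e⁻ repulsion.

(D)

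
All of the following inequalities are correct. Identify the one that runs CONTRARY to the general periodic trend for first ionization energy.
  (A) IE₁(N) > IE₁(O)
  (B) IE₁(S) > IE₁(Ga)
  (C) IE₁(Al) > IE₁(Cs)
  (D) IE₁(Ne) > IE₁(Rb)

(A)

The general trend: first ionization energy increases across a period and decreases down a group.
(A) N (period 2, group 15) vs O (period 2, group 16): the stated order contradicts the simple trend.
(B) S (period 3, group 16) vs Ga (period 4, group 13): the stated order agrees with the simple trend.
(C) Al (period 3, group 13) vs Cs (period 6, group 1): the stated order agrees with the simple trend.
(D) Ne (period 2, group 18) vs Rb (period 5, group 1): the stated order agrees with the simple trend.
The exception is (A): pairing an electron in O's 2p⁴ costs repulsion energy, so O ionizes more easily than half-filled N (2p³).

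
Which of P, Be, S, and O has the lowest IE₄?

S

After 3 electrons have been removed, what remains? P³⁺ still has 2 valence electrons; Be³⁺ is already 1 electron into the core; S³⁺ still has 3 valence electrons; O³⁺ still has 3 valence electrons.
Core electrons are held far more tightly than valence electrons, so Be tops the IE_4 order.
Valence configurations: P³⁺ [Ne]3s², S³⁺ [Ne]3s²3p¹, O³⁺ [He]2s²2p¹.
S³⁺ loses a lone 3p electron whereas P³⁺ must break into a filled 3s² pair, so IE_4(P) > IE_4(S) even though S has the higher nuclear charge.
Tabulated IE_4 (kJ/mol): P 4964, Be 21007, S 4556, O 7469.
Overall IE_4 order: S < P < O < Be.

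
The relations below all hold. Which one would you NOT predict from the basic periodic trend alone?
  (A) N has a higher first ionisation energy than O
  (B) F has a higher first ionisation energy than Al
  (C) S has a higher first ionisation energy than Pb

The general trend: first ionisation energy increases across a period and decreases down a group.
(A) N (period 2, group 15) vs O (period 2, group 16): the stated order contradicts the simple trend.
(B) F (period 2, group 17) vs Al (period 3, group 13): the stated order agrees with the simple trend.
(C) S (period 3, group 16) vs Pb (period 6, group 14): the stated order agrees with the simple trend.
The exception is (A): pairing an electron in O's 2p⁴ costs repulsion energy, so O ionizes more easily than half-filled N (2p³).

(A)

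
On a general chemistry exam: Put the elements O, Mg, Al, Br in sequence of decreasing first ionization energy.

O > Br > Mg > Al

O is in period 2, group 16; Mg is in period 3, group 2; Al is in period 3, group 13; Br is in period 4, group 17.
Across a period the outer electron is held more tightly (higher IE₁); down a group it sits in a higher shell, more shielded, and comes off more easily.
Neither a single period nor a single group — weigh both effects.
Mg > Al: this pair runs against the simple trend — see the exception note.
Br > Mg: period and group pull opposite ways; the across-period shift dominates (1140 vs 738 kJ/mol).
O > Br: period and group pull opposite ways; the down-group shift dominates (1314 vs 1140 kJ/mol).
Note the exception: Mg has a higher first ionization energy than Al, contrary to the simple trend — Al's single 3p electron is easier to remove than one from Mg's filled 3s².
Approximate values (kJ/mol): O 1314, Mg 738, Al 578, Br 1140.
So from highest to lowest: O > Br > Mg > Al.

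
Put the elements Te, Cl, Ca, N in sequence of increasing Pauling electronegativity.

Ca < Te < N < Cl

EN rises left→right (higher Z_eff, smaller atoms) and falls top→bottom (larger, more shielded atoms).
Neither a single period nor a single group — weigh both effects.
Te > Ca: the two effects oppose for this pair; the across-period effect wins (2.10 vs 1.00).
N > Te: the two effects oppose for this pair; the down-group effect wins (3.04 vs 2.10).
Cl > N: period and group pull opposite ways; the across-period shift dominates (3.16 vs 3.04).
Approximate values (Pauling): N 3.04, Cl 3.16, Ca 1.00, Te 2.10.
So from lowest to highest: Ca < Te < N < Cl.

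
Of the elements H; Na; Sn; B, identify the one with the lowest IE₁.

Na

H is in period 1, group 1; B is in period 2, group 13; Na is in period 3, group 1; Sn is in period 5, group 14.
First ionization energy rises across a period (greater Z_eff holds electrons more tightly) and falls down a group (valence electrons are farther from the nucleus).
These span different periods and groups, so the two trends combine.
Sn > Na: period and group pull opposite ways; the across-period shift dominates (709 vs 496 kJ/mol).
B > Sn: period and group pull opposite ways; the down-group shift dominates (801 vs 709 kJ/mol).
H > B: period and group pull opposite ways; the down-group shift dominates (1312 vs 801 kJ/mol).
Approximate values (kJ/mol): H 1312, B 801, Na 496, Sn 709.
The lowest IE₁ among these belongs to Na.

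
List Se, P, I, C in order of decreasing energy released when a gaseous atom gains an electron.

I > Se > C > P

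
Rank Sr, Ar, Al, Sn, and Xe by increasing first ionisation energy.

Sr < Al < Sn < Xe < Ar

Al is in period 3, group 13; Ar is in period 3, group 18; Sr is in period 5, group 2; Sn is in period 5, group 14; Xe is in period 5, group 18.
IE₁ increases left→right with effective nuclear charge and decreases top→bottom as the valence shell moves farther out.
Here both period and group differ, so the two effects have to be weighed against each other.
Al > Sr: relative to Sr, both the across-period and down-group shifts push Al's first ionization energy up.
Sn > Al: the two effects oppose for this pair; the across-period effect wins (709 vs 578 kJ/mol).
Xe > Sn: both are in period 5; the period trend gives Xe the larger value.
Ar > Xe: they share group 18; the group trend gives Ar the larger value.
Tabulated first ionization energy (kJ/mol): Al 578, Ar 1521, Sr 550, Sn 709, Xe 1170.
So from lowest to highest: Sr < Al < Sn < Xe < Ar.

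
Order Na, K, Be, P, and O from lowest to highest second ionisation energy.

Consider each +1 ion: Na⁺ is the bare [Ne] core; K⁺ is the bare [Ar] core; Be⁺ still has 1 valence electron; P⁺ still has 4 valence electrons; O⁺ still has 5 valence electrons.
Usually core removal costs more than valence removal, but here the competition is close: a tightly held n=2 valence electron can cost more to remove than an n=3 core electron, so the actual values have to decide it.
Valence configurations: Be⁺ [He]2s¹, P⁺ [Ne]3s²3p², O⁺ [He]2s²2p³.
Approximate IE_2 values (kJ/mol): Na 4562, K 3052, Be 1757, P 1907, O 3388.
Overall IE_2 order: Be < P < K < O < Na.

Be < P < K < O < Na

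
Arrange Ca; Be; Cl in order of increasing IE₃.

IE_3 is the cost of taking one more electron from the +2 cation: Ca²⁺ is the bare [Ar] core; Be²⁺ is the bare [He] core; Cl²⁺ still has 5 valence electrons.
Core electrons are held far more tightly than valence electrons, so Ca and Be top the IE_3 order.
Approximate IE_3 values (kJ/mol): Ca 4912, Be 14849, Cl 3822.
Hence IE_3: Cl < Ca < Be.

Cl < Ca < Be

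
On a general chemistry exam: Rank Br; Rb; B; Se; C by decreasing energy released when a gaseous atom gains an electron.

Br > Se > C > Rb > B

B is in period 2, group 13; C is in period 2, group 14; Se is in period 4, group 16; Br is in period 4, group 17; Rb is in period 5, group 1.
EA tends to increase across a period and decrease down a group, though the pattern is less regular than for IE or radius.
Neither a single period nor a single group — weigh both effects.
Rb > B: this pair runs against the simple trend — see the exception note.
C > Rb: both effects reinforce here, so C is clearly the higher of the two.
Se > C: the two effects oppose for this pair; the across-period effect wins (195 vs 122 kJ/mol).
Br > Se: both are in period 4; the period trend gives Br the larger value.
Note the exception: Rb has a higher electron affinity than B, contrary to the simple trend — B's ns²np¹ configuration gives only a small electron affinity — the sparsely filled np subshell binds an added electron weakly.
Tabulated electron affinity (kJ/mol): B 27, C 122, Se 195, Br 325, Rb 47.
So from highest to lowest: Br > Se > C > Rb > B.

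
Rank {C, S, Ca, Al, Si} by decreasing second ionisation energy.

C > S > Al > Si > Ca

The second ionization energy removes an electron from the +1 ion. For each element: C⁺ still has 3 valence electrons; S⁺ still has 5 valence electrons; Ca⁺ still has 1 valence electron; Al⁺ still has 2 valence electrons; Si⁺ still has 3 valence electrons.
All are still removing valence electrons, so compare the +1 ions as you would atoms: IE_2 generally rises across a period (higher Z_eff) and falls down a group (larger shell), subject to the usual subshell exceptions.
Valence configurations: C⁺ [He]2s²2p¹, S⁺ [Ne]3s²3p³, Ca⁺ [Ar]4s¹, Al⁺ [Ne]3s², Si⁺ [Ne]3s²3p¹.
Si⁺ loses a lone 3p electron whereas Al⁺ must break into a filled 3s² pair, so IE_2(Al) > IE_2(Si) even though Si has the higher nuclear charge.
Tabulated IE_2 (kJ/mol): C 2353, S 2252, Ca 1145, Al 1817, Si 1577.
Putting it together, IE_2: Ca < Si < Al < S < C.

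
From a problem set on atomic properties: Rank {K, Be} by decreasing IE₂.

After 1 electron has been removed, what remains? K⁺ is the bare [Ar] core; Be⁺ still has 1 valence electron.
Core electrons are held far more tightly than valence electrons, so K tops the IE_2 order.
The numbers (kJ/mol): K 3052, Be 1757.
So the second ionization energies run Be < K.

K > Be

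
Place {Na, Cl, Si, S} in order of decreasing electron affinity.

Cl > S > Si > Na

Na is in period 3, group 1; Si is in period 3, group 14; S is in period 3, group 16; Cl is in period 3, group 17.
Adding an electron releases more energy for atoms nearer the top right (short of the noble gases).
All lie in period 3, so electron affinity increases left to right.
So from highest to lowest: Cl > S > Si > Na.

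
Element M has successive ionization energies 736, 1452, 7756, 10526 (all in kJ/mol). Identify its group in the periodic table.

Look for the largest jump between consecutive ionization energies: IE3/IE2 ≈ 5.3, far larger than any earlier ratio.
That jump marks the point where a core electron is being removed. So the atom has 2 valence electrons.
A main-group element with 2 valence electrons is in group 2.

Group 2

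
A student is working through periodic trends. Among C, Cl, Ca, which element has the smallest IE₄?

IE_4 is the cost of taking one more electron from the +3 cation: C³⁺ still has 1 valence electron; Cl³⁺ still has 4 valence electrons; Ca³⁺ is already 1 electron into the core.
Core electrons are held far more tightly than valence electrons, so Ca tops the IE_4 order.
Valence configurations: C³⁺ [He]2s¹, Cl³⁺ [Ne]3s²3p².
The numbers (kJ/mol): C 6223, Cl 5159, Ca 6491.
Overall IE_4 order: Cl < C < Ca.

Cl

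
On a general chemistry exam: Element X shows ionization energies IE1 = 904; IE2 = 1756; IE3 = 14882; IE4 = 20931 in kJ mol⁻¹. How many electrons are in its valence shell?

2

Look for the largest jump between consecutive ionization energies: IE3/IE2 ≈ 8.5, far larger than any earlier ratio.
That jump marks the point where a core electron is being removed. So the atom has 2 valence electrons.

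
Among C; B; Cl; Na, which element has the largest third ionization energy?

Na

Consider each +2 ion: C²⁺ still has 2 valence electrons; B²⁺ still has 1 valence electron; Cl²⁺ still has 5 valence electrons; Na²⁺ is already 1 electron into the core.
Core electrons are held far more tightly than valence electrons, so Na tops the IE_3 order.
Valence configurations: C²⁺ [He]2s², B²⁺ [He]2s¹, Cl²⁺ [Ne]3s²3p³.
The numbers (kJ/mol): C 4620, B 3660, Cl 3822, Na 6910.
Overall IE_3 order: B < Cl < C < Na.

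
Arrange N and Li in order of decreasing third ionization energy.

IE_3 is the cost of taking one more electron from the +2 cation: N²⁺ still has 3 valence electrons; Li²⁺ is already 1 electron into the core.
Pulling an electron out of a noble-gas core costs far more than removing a remaining valence electron, so Li sits at the high end of IE_3.
The numbers (kJ/mol): N 4578, Li 11815.
Putting it together, IE_3: N < Li.

Li > N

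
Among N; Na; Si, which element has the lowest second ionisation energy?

Si

After 1 electron has been removed, what remains? N⁺ still has 4 valence electrons; Na⁺ is the bare [Ne] core; Si⁺ still has 3 valence electrons.
Pulling an electron out of a noble-gas core costs far more than removing a remaining valence electron, so Na sits at the high end of IE_2.
Valence configurations: N⁺ [He]2s²2p², Si⁺ [Ne]3s²3p¹.
Approximate IE_2 values (kJ/mol): N 2856, Na 4562, Si 1577.
Hence IE_2: Si < N < Na.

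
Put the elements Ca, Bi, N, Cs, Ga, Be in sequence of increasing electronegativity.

Cs, Ca, Be, Ga, Bi, N

Be is in period 2, group 2; N is in period 2, group 15; Ca is in period 4, group 2; Ga is in period 4, group 13; Cs is in period 6, group 1; Bi is in period 6, group 15.
EN rises left→right (higher Z_eff, smaller atoms) and falls top→bottom (larger, more shielded atoms).
Here both period and group differ, so the two effects have to be weighed against each other.
Ca > Cs: relative to Cs, both the across-period and down-group shifts push Ca's electronegativity up.
Be > Ca: they share group 2; the group trend gives Be the larger value.
Ga > Be: period and group pull opposite ways; the across-period shift dominates (1.81 vs 1.57).
Bi > Ga: the two effects oppose for this pair; the across-period effect wins (2.02 vs 1.81).
N > Bi: N sits above Bi in group 15, so the down-group effect alone puts N higher.
For reference (Pauling): Be 1.57, N 3.04, Ca 1.00, Ga 1.81, Cs 0.79, Bi 2.02.
So from lowest to highest: Cs < Ca < Be < Ga < Bi < N.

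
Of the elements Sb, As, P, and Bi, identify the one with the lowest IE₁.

Bi

Removing the outermost electron gets harder across a period and easier down a group.
All are in group 15, so first ionization energy increases up the group.
The lowest IE₁ among these belongs to Bi.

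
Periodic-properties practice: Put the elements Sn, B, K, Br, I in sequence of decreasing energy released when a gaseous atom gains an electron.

Br > I > Sn > K > B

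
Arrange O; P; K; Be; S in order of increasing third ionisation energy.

P < S < K < O < Be

The third ionization energy removes an electron from the +2 ion. For each element: O²⁺ still has 4 valence electrons; P²⁺ still has 3 valence electrons; K²⁺ is already 1 electron into the core; Be²⁺ is the bare [He] core; S²⁺ still has 4 valence electrons.
Usually core removal costs more than valence removal, but here the competition is close: a tightly held n=2 valence electron can cost more to remove than an n=3 core electron, so the actual values have to decide it.
Valence configurations: O²⁺ [He]2s²2p², P²⁺ [Ne]3s²3p¹, S²⁺ [Ne]3s²3p².
Approximate IE_3 values (kJ/mol): O 5300, P 2914, K 4420, Be 14849, S 3357.
So the third ionization energies run P < S < K < O < Be.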